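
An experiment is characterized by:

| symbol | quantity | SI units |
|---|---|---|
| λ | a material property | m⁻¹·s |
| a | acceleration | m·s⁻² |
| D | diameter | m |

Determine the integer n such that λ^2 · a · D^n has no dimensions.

1

Balance the L exponent: (1)·n from D, plus 2·(-1) + (1) = -1 from the rest, must sum to zero.
n − 1 = 0, so n = 1.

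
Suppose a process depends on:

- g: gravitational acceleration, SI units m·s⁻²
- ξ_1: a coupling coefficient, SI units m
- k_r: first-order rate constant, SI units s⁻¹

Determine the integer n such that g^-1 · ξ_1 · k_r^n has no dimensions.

2

Balance the T exponent: (-1)·n from k_r, plus −(-2) + (0) = 2 from the rest, must sum to zero.
−n + 2 = 0, so n = 2.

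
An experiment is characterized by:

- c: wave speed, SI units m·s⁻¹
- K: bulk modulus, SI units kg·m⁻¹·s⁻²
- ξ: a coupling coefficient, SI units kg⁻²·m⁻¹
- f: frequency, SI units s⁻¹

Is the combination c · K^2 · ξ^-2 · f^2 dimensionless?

no

Sum the exponent of each base dimension across the product:
  M: [c]_M + 2·[K]_M − 2·[ξ]_M + 2·[f]_M = (0) + 2·(1) − 2·(-2) + 2·(0) = 6
  L: [c]_L + 2·[K]_L − 2·[ξ]_L + 2·[f]_L = (1) + 2·(-1) − 2·(-1) + 2·(0) = 1
  T: [c]_T + 2·[K]_T − 2·[ξ]_T + 2·[f]_T = (-1) + 2·(-2) − 2·(0) + 2·(-1) = -7
Net dimensions [M⁶ L T⁻⁷] ≠ [1] — not dimensionless.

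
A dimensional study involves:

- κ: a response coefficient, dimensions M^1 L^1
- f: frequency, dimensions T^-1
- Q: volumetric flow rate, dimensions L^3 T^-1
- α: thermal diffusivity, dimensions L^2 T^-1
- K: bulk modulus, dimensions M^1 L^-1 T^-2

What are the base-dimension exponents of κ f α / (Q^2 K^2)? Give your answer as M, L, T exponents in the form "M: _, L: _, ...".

M: -1, L: -1, T: 4

Collect each base-dimension exponent across the product:
  M: (1) + (0) − 2·(0) + (0) − 2·(1) = -1
  L: (1) + (0) − 2·(3) + (2) − 2·(-1) = -1
  T: (0) + (-1) − 2·(-1) + (-1) − 2·(-2) = 4
So the dimensions are [M⁻¹ L⁻¹ T⁴].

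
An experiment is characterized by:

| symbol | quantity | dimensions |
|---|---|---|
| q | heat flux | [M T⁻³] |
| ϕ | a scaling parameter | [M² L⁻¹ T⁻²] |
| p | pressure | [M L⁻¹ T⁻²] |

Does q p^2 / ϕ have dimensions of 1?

no

Sum the exponent of each base dimension across the product:
  M: [q]_M − [ϕ]_M + 2·[p]_M = (1) − (2) + 2·(1) = 1
  L: [q]_L − [ϕ]_L + 2·[p]_L = (0) − (-1) + 2·(-1) = -1
  T: [q]_T − [ϕ]_T + 2·[p]_T = (-3) − (-2) + 2·(-2) = -5
Net dimensions [M L⁻¹ T⁻⁵] ≠ [1] — not dimensionless.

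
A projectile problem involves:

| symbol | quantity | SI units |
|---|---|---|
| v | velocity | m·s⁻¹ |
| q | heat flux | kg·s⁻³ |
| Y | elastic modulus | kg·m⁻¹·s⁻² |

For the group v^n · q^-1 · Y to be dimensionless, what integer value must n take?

1

Balance the L exponent: (1)·n from v, plus −(0) + (-1) = -1 from the rest, must sum to zero.
n − 1 = 0, so n = 1.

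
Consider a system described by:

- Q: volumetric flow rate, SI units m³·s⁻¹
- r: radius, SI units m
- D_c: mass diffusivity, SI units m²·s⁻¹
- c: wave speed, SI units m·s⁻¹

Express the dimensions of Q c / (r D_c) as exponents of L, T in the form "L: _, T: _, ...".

Collect each base-dimension exponent across the product:
  L: (3) − (1) − (2) + (1) = 1
  T: (-1) − (0) − (-1) + (-1) = -1
So the dimensions are [L T⁻¹].

L: 1, T: -1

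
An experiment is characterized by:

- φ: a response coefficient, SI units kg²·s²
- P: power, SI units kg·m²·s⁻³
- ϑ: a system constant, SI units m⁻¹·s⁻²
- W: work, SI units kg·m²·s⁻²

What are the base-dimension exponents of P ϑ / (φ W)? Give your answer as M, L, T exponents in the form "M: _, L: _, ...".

Collect each base-dimension exponent across the product:
  M: −(2) + (1) + (0) − (1) = -2
  L: −(0) + (2) + (-1) − (2) = -1
  T: −(2) + (-3) + (-2) − (-2) = -5
So the dimensions are [M⁻² L⁻¹ T⁻⁵].

M: -2, L: -1, T: -5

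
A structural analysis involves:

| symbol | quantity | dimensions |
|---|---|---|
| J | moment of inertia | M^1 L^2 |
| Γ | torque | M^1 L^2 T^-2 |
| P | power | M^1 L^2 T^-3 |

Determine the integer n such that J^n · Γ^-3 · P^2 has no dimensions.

Balance the M exponent: (1)·n from J, plus −3·(1) + 2·(1) = -1 from the rest, must sum to zero.
n − 1 = 0, so n = 1.

1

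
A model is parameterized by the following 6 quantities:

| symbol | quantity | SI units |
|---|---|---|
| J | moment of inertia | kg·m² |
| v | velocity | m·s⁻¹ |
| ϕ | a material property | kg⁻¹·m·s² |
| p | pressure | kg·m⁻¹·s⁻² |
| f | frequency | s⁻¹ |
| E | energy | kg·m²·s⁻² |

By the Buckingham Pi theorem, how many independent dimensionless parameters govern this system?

There are 6 variables and 3 base dimensions (M, L, T).
The dimension matrix has rank 3.
Independent dimensionless groups: 6 − 3 = 3.

3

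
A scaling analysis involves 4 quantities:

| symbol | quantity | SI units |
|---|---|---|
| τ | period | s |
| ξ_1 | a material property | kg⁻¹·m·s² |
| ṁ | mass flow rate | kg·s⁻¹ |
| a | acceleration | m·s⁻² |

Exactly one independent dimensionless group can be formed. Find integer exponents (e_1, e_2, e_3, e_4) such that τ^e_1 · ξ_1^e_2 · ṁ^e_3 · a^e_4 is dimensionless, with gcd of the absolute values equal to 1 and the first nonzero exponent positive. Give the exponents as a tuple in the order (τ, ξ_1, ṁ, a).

M: e_1·(0) + e_2·(-1) + e_3·(1) + e_4·(0) = 0
L: e_1·(0) + e_2·(1) + e_3·(0) + e_4·(1) = 0
T: e_1·(1) + e_2·(2) + e_3·(-1) + e_4·(-2) = 0
Solving this homogeneous linear system for the smallest-integer solution (first nonzero entry positive) gives (3, -1, -1, 1).

(3, -1, -1, 1)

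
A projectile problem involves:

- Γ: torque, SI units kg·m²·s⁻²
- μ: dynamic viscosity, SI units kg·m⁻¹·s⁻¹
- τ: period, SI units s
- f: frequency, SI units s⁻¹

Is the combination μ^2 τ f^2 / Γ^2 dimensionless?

no

Sum the exponent of each base dimension across the product:
  M: −2·[Γ]_M + 2·[μ]_M + [τ]_M + 2·[f]_M = −2·(1) + 2·(1) + (0) + 2·(0) = 0
  L: −2·[Γ]_L + 2·[μ]_L + [τ]_L + 2·[f]_L = −2·(2) + 2·(-1) + (0) + 2·(0) = -6
  T: −2·[Γ]_T + 2·[μ]_T + [τ]_T + 2·[f]_T = −2·(-2) + 2·(-1) + (1) + 2·(-1) = 1
Net dimensions [L⁻⁶ T] ≠ [1] — not dimensionless.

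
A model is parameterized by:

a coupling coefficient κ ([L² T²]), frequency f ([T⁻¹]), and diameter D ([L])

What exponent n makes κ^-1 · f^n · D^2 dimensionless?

-2

Balance the T exponent: (-1)·n from f, plus −(2) + 2·(0) = -2 from the rest, must sum to zero.
−n − 2 = 0, so n = -2.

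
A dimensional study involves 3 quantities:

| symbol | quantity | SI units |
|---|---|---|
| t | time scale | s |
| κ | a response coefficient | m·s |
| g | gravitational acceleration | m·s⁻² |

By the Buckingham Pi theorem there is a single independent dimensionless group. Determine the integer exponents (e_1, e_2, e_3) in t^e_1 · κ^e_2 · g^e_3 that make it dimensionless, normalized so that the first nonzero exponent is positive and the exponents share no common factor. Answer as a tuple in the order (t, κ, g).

L: e_1·(0) + e_2·(1) + e_3·(1) = 0
T: e_1·(1) + e_2·(1) + e_3·(-2) = 0
Solving this homogeneous linear system for the smallest-integer solution (first nonzero entry positive) gives (3, -1, 1).

(3, -1, 1)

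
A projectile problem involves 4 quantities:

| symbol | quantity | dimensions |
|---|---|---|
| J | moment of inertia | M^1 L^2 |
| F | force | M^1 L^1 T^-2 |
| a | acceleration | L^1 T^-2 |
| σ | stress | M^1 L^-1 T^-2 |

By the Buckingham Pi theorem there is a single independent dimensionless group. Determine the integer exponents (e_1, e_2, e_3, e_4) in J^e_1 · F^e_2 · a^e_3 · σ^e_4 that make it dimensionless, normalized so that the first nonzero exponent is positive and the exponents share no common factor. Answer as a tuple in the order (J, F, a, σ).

(1, -2, 1, 1)

M: e_1·(1) + e_2·(1) + e_3·(0) + e_4·(1) = 0
L: e_1·(2) + e_2·(1) + e_3·(1) + e_4·(-1) = 0
T: e_1·(0) + e_2·(-2) + e_3·(-2) + e_4·(-2) = 0
Solving this homogeneous linear system for the smallest-integer solution (first nonzero entry positive) gives (1, -2, 1, 1).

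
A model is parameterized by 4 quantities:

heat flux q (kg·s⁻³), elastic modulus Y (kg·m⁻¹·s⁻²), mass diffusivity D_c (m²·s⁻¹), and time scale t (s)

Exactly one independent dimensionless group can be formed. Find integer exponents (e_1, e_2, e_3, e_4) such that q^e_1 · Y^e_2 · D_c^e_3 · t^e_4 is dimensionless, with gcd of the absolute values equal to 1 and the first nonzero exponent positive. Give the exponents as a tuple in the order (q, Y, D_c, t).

(2, -2, -1, 1)

M: e_1·(1) + e_2·(1) + e_3·(0) + e_4·(0) = 0
L: e_1·(0) + e_2·(-1) + e_3·(2) + e_4·(0) = 0
T: e_1·(-3) + e_2·(-2) + e_3·(-1) + e_4·(1) = 0
Solving this homogeneous linear system for the smallest-integer solution (first nonzero entry positive) gives (2, -2, -1, 1).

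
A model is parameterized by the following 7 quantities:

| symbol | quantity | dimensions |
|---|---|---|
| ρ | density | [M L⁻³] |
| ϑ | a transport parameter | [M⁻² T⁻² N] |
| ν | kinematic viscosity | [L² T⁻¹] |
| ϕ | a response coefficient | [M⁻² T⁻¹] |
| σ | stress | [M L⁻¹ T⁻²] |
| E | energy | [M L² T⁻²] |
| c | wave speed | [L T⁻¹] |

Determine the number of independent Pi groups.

3

There are 7 variables and 4 base dimensions (M, L, T, N).
The dimension matrix has rank 4.
Independent dimensionless groups: 7 − 4 = 3.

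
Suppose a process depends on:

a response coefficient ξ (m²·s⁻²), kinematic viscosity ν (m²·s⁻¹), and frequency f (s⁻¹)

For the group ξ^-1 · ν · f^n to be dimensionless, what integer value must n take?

Balance the T exponent: (-1)·n from f, plus −(-2) + (-1) = 1 from the rest, must sum to zero.
−n + 1 = 0, so n = 1.

1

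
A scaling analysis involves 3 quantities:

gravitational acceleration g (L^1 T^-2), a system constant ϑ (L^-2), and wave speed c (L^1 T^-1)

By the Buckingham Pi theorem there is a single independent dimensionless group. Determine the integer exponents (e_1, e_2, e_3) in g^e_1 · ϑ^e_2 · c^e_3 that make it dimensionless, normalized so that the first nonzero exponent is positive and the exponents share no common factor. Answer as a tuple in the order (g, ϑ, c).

(2, -1, -4)

L: e_1·(1) + e_2·(-2) + e_3·(1) = 0
T: e_1·(-2) + e_2·(0) + e_3·(-1) = 0
Solving this homogeneous linear system for the smallest-integer solution (first nonzero entry positive) gives (2, -1, -4).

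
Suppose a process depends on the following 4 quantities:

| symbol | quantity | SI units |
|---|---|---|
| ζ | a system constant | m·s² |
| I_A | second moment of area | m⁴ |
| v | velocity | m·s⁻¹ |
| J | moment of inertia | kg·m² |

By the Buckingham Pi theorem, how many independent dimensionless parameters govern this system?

There are 4 variables and 3 base dimensions (M, L, T).
The dimension matrix has rank 3.
Independent dimensionless groups: 4 − 3 = 1.

1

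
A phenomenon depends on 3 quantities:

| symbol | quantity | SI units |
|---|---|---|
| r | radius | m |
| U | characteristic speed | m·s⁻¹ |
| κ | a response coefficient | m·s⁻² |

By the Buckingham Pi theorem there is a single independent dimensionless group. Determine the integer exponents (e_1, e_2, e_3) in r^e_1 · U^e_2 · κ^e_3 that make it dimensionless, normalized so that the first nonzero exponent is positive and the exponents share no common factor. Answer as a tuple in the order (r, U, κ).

(1, -2, 1)

L: e_1·(1) + e_2·(1) + e_3·(1) = 0
T: e_1·(0) + e_2·(-1) + e_3·(-2) = 0
Solving this homogeneous linear system for the smallest-integer solution (first nonzero entry positive) gives (1, -2, 1).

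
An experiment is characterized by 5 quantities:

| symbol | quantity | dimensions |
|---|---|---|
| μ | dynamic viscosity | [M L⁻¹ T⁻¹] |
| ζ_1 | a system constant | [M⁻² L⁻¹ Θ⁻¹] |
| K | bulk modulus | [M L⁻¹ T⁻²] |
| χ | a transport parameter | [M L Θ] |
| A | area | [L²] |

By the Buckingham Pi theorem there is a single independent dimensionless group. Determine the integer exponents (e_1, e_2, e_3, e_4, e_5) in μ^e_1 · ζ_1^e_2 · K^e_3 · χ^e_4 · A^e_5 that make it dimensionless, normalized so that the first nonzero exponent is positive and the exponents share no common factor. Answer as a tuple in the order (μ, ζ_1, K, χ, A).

M: e_1·(1) + e_2·(-2) + e_3·(1) + e_4·(1) + e_5·(0) = 0
L: e_1·(-1) + e_2·(-1) + e_3·(-1) + e_4·(1) + e_5·(2) = 0
T: e_1·(-1) + e_2·(0) + e_3·(-2) + e_4·(0) + e_5·(0) = 0
Θ: e_1·(0) + e_2·(-1) + e_3·(0) + e_4·(1) + e_5·(0) = 0
Solving this homogeneous linear system for the smallest-integer solution (first nonzero entry positive) gives (4, 2, -2, 2, 1).

(4, 2, -2, 2, 1)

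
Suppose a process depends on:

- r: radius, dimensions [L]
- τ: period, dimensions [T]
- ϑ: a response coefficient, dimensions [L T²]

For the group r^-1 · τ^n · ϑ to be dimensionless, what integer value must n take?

Balance the T exponent: (1)·n from τ, plus −(0) + (2) = 2 from the rest, must sum to zero.
n + 2 = 0, so n = -2.

-2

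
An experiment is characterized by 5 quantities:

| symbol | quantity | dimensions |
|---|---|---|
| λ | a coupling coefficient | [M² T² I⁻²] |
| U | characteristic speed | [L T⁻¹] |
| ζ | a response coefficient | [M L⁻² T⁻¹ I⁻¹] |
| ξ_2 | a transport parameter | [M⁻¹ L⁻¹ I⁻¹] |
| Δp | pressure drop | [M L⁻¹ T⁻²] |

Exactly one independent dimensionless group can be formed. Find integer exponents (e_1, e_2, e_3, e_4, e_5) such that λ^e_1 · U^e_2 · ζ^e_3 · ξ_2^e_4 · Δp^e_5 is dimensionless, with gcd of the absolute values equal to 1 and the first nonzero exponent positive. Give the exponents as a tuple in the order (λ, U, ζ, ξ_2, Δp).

(1, -2, -4, 2, 4)

M: e_1·(2) + e_2·(0) + e_3·(1) + e_4·(-1) + e_5·(1) = 0
L: e_1·(0) + e_2·(1) + e_3·(-2) + e_4·(-1) + e_5·(-1) = 0
T: e_1·(2) + e_2·(-1) + e_3·(-1) + e_4·(0) + e_5·(-2) = 0
I: e_1·(-2) + e_2·(0) + e_3·(-1) + e_4·(-1) + e_5·(0) = 0
Solving this homogeneous linear system for the smallest-integer solution (first nonzero entry positive) gives (1, -2, -4, 2, 4).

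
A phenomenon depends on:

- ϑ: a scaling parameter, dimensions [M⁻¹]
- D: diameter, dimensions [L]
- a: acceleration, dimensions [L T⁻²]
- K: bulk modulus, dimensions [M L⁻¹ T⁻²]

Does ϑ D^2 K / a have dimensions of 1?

yes

Sum the exponent of each base dimension across the product:
  M: [ϑ]_M + 2·[D]_M − [a]_M + [K]_M = (-1) + 2·(0) − (0) + (1) = 0
  L: [ϑ]_L + 2·[D]_L − [a]_L + [K]_L = (0) + 2·(1) − (1) + (-1) = 0
  T: [ϑ]_T + 2·[D]_T − [a]_T + [K]_T = (0) + 2·(0) − (-2) + (-2) = 0
All base exponents vanish — dimensionless.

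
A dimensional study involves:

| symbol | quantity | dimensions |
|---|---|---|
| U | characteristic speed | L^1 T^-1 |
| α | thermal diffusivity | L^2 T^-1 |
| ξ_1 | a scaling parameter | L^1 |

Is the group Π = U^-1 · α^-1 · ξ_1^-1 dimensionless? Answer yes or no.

no

Sum the exponent of each base dimension across the product:
  L: −[U]_L − [α]_L − [ξ_1]_L = −(1) − (2) − (1) = -4
  T: −[U]_T − [α]_T − [ξ_1]_T = −(-1) − (-1) − (0) = 2
Net dimensions [L⁻⁴ T²] ≠ [1] — not dimensionless.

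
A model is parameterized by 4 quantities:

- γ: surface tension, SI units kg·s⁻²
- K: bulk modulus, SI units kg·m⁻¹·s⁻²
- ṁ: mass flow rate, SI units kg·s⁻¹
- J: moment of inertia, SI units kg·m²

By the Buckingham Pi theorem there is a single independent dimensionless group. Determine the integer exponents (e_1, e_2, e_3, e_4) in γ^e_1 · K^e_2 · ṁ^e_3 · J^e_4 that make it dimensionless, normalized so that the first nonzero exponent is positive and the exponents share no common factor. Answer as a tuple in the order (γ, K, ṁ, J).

(1, -2, 2, -1)

M: e_1·(1) + e_2·(1) + e_3·(1) + e_4·(1) = 0
L: e_1·(0) + e_2·(-1) + e_3·(0) + e_4·(2) = 0
T: e_1·(-2) + e_2·(-2) + e_3·(-1) + e_4·(0) = 0
Solving this homogeneous linear system for the smallest-integer solution (first nonzero entry positive) gives (1, -2, 2, -1).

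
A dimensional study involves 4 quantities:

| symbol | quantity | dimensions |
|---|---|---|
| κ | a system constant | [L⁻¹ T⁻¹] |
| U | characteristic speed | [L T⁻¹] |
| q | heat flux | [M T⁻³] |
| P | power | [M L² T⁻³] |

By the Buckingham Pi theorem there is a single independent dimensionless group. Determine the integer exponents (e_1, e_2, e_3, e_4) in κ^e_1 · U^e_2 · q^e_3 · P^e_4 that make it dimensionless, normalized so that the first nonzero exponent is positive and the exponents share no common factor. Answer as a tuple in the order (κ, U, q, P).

M: e_1·(0) + e_2·(0) + e_3·(1) + e_4·(1) = 0
L: e_1·(-1) + e_2·(1) + e_3·(0) + e_4·(2) = 0
T: e_1·(-1) + e_2·(-1) + e_3·(-3) + e_4·(-3) = 0
Solving this homogeneous linear system for the smallest-integer solution (first nonzero entry positive) gives (1, -1, -1, 1).

(1, -1, -1, 1)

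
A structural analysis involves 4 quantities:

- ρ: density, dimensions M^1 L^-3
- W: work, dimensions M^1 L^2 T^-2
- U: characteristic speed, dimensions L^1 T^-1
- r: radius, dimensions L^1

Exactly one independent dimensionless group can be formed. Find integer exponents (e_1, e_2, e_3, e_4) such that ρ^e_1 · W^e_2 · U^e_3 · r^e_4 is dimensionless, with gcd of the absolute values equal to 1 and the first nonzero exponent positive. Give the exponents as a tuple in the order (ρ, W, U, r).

M: e_1·(1) + e_2·(1) + e_3·(0) + e_4·(0) = 0
L: e_1·(-3) + e_2·(2) + e_3·(1) + e_4·(1) = 0
T: e_1·(0) + e_2·(-2) + e_3·(-1) + e_4·(0) = 0
Solving this homogeneous linear system for the smallest-integer solution (first nonzero entry positive) gives (1, -1, 2, 3).

(1, -1, 2, 3)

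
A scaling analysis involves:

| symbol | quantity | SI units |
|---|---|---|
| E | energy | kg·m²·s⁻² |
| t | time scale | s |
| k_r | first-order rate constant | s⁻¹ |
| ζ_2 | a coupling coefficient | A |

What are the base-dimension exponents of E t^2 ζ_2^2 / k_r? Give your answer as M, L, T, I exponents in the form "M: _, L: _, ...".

Collect each base-dimension exponent across the product:
  M: (1) + 2·(0) − (0) + 2·(0) = 1
  L: (2) + 2·(0) − (0) + 2·(0) = 2
  T: (-2) + 2·(1) − (-1) + 2·(0) = 1
  I: (0) + 2·(0) − (0) + 2·(1) = 2
So the dimensions are [M L² T I²].

M: 1, L: 2, T: 1, I: 2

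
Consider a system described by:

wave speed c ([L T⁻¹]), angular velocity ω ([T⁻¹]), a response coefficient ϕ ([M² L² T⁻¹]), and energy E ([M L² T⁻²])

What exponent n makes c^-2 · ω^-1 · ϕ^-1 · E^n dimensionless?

2

Balance the M exponent: (1)·n from E, plus −2·(0) − (0) − (2) = -2 from the rest, must sum to zero.
n − 2 = 0, so n = 2.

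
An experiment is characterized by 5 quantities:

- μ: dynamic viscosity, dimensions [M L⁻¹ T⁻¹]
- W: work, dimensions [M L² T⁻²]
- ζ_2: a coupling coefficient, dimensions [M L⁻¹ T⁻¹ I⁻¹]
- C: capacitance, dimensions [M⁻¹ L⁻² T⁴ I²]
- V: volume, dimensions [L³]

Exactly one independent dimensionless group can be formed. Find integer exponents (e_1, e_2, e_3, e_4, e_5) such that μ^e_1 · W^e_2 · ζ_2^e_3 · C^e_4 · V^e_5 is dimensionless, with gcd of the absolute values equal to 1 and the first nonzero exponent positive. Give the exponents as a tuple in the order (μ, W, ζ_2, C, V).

(4, -3, -2, -1, 2)

M: e_1·(1) + e_2·(1) + e_3·(1) + e_4·(-1) + e_5·(0) = 0
L: e_1·(-1) + e_2·(2) + e_3·(-1) + e_4·(-2) + e_5·(3) = 0
T: e_1·(-1) + e_2·(-2) + e_3·(-1) + e_4·(4) + e_5·(0) = 0
I: e_1·(0) + e_2·(0) + e_3·(-1) + e_4·(2) + e_5·(0) = 0
Solving this homogeneous linear system for the smallest-integer solution (first nonzero entry positive) gives (4, -3, -2, -1, 2).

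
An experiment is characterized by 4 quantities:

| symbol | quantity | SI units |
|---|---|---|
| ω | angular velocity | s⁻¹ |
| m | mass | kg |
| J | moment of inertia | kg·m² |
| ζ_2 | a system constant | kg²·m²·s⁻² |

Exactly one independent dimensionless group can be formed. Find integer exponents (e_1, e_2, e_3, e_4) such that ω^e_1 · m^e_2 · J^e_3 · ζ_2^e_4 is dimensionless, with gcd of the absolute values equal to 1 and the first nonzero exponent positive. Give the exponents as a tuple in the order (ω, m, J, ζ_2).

(2, 1, 1, -1)

M: e_1·(0) + e_2·(1) + e_3·(1) + e_4·(2) = 0
L: e_1·(0) + e_2·(0) + e_3·(2) + e_4·(2) = 0
T: e_1·(-1) + e_2·(0) + e_3·(0) + e_4·(-2) = 0
Solving this homogeneous linear system for the smallest-integer solution (first nonzero entry positive) gives (2, 1, 1, -1).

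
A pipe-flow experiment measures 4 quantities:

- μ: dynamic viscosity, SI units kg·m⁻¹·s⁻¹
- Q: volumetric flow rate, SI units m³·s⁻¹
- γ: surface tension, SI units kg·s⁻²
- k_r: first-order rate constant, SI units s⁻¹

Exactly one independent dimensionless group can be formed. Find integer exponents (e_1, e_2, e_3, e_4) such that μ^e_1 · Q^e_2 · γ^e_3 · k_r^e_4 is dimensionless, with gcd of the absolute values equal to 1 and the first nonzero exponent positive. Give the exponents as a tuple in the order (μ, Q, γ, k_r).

(3, 1, -3, 2)

M: e_1·(1) + e_2·(0) + e_3·(1) + e_4·(0) = 0
L: e_1·(-1) + e_2·(3) + e_3·(0) + e_4·(0) = 0
T: e_1·(-1) + e_2·(-1) + e_3·(-2) + e_4·(-1) = 0
Solving this homogeneous linear system for the smallest-integer solution (first nonzero entry positive) gives (3, 1, -3, 2).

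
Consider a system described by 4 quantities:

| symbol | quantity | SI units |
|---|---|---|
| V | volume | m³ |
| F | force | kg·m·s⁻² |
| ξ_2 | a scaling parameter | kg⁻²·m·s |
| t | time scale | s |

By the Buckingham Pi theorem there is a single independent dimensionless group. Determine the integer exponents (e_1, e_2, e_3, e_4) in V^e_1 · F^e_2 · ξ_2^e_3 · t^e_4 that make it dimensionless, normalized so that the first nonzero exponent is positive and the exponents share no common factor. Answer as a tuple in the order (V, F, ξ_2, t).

M: e_1·(0) + e_2·(1) + e_3·(-2) + e_4·(0) = 0
L: e_1·(3) + e_2·(1) + e_3·(1) + e_4·(0) = 0
T: e_1·(0) + e_2·(-2) + e_3·(1) + e_4·(1) = 0
Solving this homogeneous linear system for the smallest-integer solution (first nonzero entry positive) gives (1, -2, -1, -3).

(1, -2, -1, -3)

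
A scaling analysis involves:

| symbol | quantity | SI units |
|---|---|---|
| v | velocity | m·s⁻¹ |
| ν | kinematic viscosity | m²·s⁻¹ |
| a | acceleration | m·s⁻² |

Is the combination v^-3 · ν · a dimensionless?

yes

Sum the exponent of each base dimension across the product:
  M: −3·[v]_M + [ν]_M + [a]_M = −3·(0) + (0) + (0) = 0
  L: −3·[v]_L + [ν]_L + [a]_L = −3·(1) + (2) + (1) = 0
  T: −3·[v]_T + [ν]_T + [a]_T = −3·(-1) + (-1) + (-2) = 0
All base exponents vanish — dimensionless.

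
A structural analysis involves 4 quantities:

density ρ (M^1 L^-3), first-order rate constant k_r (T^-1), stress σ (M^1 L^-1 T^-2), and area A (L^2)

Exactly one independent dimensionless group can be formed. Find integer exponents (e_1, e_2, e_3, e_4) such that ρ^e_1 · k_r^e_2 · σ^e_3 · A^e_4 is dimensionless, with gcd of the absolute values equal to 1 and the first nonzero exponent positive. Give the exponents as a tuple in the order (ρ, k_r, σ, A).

M: e_1·(1) + e_2·(0) + e_3·(1) + e_4·(0) = 0
L: e_1·(-3) + e_2·(0) + e_3·(-1) + e_4·(2) = 0
T: e_1·(0) + e_2·(-1) + e_3·(-2) + e_4·(0) = 0
Solving this homogeneous linear system for the smallest-integer solution (first nonzero entry positive) gives (1, 2, -1, 1).

(1, 2, -1, 1)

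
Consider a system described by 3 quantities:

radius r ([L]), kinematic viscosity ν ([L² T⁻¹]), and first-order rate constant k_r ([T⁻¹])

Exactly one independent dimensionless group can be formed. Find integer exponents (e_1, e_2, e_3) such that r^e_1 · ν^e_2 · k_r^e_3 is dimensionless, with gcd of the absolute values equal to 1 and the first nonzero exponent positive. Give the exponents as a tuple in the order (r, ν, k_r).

L: e_1·(1) + e_2·(2) + e_3·(0) = 0
T: e_1·(0) + e_2·(-1) + e_3·(-1) = 0
Solving this homogeneous linear system for the smallest-integer solution (first nonzero entry positive) gives (2, -1, 1).

(2, -1, 1)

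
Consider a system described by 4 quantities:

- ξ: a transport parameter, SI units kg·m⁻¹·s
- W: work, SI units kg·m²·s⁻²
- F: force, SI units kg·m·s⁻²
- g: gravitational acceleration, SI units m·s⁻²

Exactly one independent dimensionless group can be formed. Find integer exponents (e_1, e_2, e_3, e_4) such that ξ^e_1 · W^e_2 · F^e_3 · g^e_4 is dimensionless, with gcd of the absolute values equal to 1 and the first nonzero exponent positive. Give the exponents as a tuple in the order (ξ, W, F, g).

(2, 1, -3, 3)

M: e_1·(1) + e_2·(1) + e_3·(1) + e_4·(0) = 0
L: e_1·(-1) + e_2·(2) + e_3·(1) + e_4·(1) = 0
T: e_1·(1) + e_2·(-2) + e_3·(-2) + e_4·(-2) = 0
Solving this homogeneous linear system for the smallest-integer solution (first nonzero entry positive) gives (2, 1, -3, 3).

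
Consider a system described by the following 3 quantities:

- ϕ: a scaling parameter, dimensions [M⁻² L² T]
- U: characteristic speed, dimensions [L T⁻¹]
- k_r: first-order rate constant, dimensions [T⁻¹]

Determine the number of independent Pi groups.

There are 3 variables and 3 base dimensions (M, L, T).
The dimension matrix has rank 3.
Independent dimensionless groups: 3 − 3 = 0.

0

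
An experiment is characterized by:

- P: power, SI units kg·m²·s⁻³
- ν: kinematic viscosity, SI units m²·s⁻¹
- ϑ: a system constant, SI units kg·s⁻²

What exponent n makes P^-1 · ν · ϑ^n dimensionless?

1

Balance the M exponent: (1)·n from ϑ, plus −(1) + (0) = -1 from the rest, must sum to zero.
n − 1 = 0, so n = 1.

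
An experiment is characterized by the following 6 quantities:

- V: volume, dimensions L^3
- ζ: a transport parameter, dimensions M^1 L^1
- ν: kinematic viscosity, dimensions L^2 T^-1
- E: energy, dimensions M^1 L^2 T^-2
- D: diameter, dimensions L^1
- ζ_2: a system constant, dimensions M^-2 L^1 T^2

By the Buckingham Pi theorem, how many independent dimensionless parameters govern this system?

3

There are 6 variables and 3 base dimensions (M, L, T).
The dimension matrix has rank 3.
Independent dimensionless groups: 6 − 3 = 3.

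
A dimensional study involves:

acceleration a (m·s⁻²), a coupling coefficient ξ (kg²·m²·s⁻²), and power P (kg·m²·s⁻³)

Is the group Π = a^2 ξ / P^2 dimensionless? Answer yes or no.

Sum the exponent of each base dimension across the product:
  M: 2·[a]_M + [ξ]_M − 2·[P]_M = 2·(0) + (2) − 2·(1) = 0
  L: 2·[a]_L + [ξ]_L − 2·[P]_L = 2·(1) + (2) − 2·(2) = 0
  T: 2·[a]_T + [ξ]_T − 2·[P]_T = 2·(-2) + (-2) − 2·(-3) = 0
All base exponents vanish — dimensionless.

yes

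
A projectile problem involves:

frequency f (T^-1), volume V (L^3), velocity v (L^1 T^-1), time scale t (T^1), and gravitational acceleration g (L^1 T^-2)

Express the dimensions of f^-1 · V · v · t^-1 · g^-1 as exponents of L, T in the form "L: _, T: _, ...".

L: 3, T: 1

Collect each base-dimension exponent across the product:
  L: −(0) + (3) + (1) − (0) − (1) = 3
  T: −(-1) + (0) + (-1) − (1) − (-2) = 1
So the dimensions are [L³ T].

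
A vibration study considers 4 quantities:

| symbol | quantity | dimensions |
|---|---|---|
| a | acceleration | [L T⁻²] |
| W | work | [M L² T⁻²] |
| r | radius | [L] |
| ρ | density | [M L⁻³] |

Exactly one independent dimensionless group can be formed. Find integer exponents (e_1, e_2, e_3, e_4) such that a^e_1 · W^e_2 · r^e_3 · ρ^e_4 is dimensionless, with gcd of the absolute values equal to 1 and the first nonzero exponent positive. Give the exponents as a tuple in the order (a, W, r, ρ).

(1, -1, 4, 1)

M: e_1·(0) + e_2·(1) + e_3·(0) + e_4·(1) = 0
L: e_1·(1) + e_2·(2) + e_3·(1) + e_4·(-3) = 0
T: e_1·(-2) + e_2·(-2) + e_3·(0) + e_4·(0) = 0
Solving this homogeneous linear system for the smallest-integer solution (first nonzero entry positive) gives (1, -1, 4, 1).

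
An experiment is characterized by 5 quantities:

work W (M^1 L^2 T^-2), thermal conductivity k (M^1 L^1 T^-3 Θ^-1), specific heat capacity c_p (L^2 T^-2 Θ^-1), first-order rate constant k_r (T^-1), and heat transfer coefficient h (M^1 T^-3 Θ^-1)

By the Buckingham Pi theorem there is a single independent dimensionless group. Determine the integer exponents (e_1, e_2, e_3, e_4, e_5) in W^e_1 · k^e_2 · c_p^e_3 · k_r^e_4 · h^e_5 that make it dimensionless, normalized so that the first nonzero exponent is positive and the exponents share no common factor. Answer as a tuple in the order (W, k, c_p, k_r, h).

M: e_1·(1) + e_2·(1) + e_3·(0) + e_4·(0) + e_5·(1) = 0
L: e_1·(2) + e_2·(1) + e_3·(2) + e_4·(0) + e_5·(0) = 0
T: e_1·(-2) + e_2·(-3) + e_3·(-2) + e_4·(-1) + e_5·(-3) = 0
Θ: e_1·(0) + e_2·(-1) + e_3·(-1) + e_4·(0) + e_5·(-1) = 0
Solving this homogeneous linear system for the smallest-integer solution (first nonzero entry positive) gives (1, -4, 1, -1, 3).

(1, -4, 1, -1, 3)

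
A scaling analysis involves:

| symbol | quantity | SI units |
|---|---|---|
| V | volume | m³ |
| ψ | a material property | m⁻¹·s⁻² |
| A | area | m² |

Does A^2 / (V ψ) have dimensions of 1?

Sum the exponent of each base dimension across the product:
  L: −[V]_L − [ψ]_L + 2·[A]_L = −(3) − (-1) + 2·(2) = 2
  T: −[V]_T − [ψ]_T + 2·[A]_T = −(0) − (-2) + 2·(0) = 2
Net dimensions [L² T²] ≠ [1] — not dimensionless.

no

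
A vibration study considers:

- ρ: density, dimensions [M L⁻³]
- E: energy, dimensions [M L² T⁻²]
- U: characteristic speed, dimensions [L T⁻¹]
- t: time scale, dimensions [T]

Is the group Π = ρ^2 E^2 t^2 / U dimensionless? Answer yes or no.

no

Sum the exponent of each base dimension across the product:
  M: 2·[ρ]_M + 2·[E]_M − [U]_M + 2·[t]_M = 2·(1) + 2·(1) − (0) + 2·(0) = 4
  L: 2·[ρ]_L + 2·[E]_L − [U]_L + 2·[t]_L = 2·(-3) + 2·(2) − (1) + 2·(0) = -3
  T: 2·[ρ]_T + 2·[E]_T − [U]_T + 2·[t]_T = 2·(0) + 2·(-2) − (-1) + 2·(1) = -1
Net dimensions [M⁴ L⁻³ T⁻¹] ≠ [1] — not dimensionless.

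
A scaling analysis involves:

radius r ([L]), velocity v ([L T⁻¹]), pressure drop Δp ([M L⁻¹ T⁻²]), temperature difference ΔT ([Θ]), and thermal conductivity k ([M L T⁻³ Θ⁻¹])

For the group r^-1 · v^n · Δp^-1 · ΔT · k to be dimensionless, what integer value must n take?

-1

Balance the L exponent: (1)·n from v, plus −(1) − (-1) + (0) + (1) = 1 from the rest, must sum to zero.
n + 1 = 0, so n = -1.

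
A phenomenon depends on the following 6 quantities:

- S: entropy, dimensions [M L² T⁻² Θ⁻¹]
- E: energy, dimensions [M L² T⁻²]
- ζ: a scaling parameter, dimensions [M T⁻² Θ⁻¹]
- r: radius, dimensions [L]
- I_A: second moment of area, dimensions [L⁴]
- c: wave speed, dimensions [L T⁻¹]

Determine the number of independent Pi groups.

There are 6 variables and 4 base dimensions (M, L, T, Θ).
The dimension matrix has rank 4.
Independent dimensionless groups: 6 − 4 = 2.

2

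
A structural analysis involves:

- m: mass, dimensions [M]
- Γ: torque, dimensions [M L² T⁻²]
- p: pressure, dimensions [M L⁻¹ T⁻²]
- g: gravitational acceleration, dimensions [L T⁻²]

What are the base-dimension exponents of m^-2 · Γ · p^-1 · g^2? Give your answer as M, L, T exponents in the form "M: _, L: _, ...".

M: -2, L: 5, T: -4

Collect each base-dimension exponent across the product:
  M: −2·(1) + (1) − (1) + 2·(0) = -2
  L: −2·(0) + (2) − (-1) + 2·(1) = 5
  T: −2·(0) + (-2) − (-2) + 2·(-2) = -4
So the dimensions are [M⁻² L⁵ T⁻⁴].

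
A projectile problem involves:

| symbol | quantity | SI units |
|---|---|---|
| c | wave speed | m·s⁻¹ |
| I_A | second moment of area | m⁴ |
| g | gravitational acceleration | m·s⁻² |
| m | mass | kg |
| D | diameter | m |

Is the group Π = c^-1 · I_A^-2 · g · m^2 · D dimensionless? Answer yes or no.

Sum the exponent of each base dimension across the product:
  M: −[c]_M − 2·[I_A]_M + [g]_M + 2·[m]_M + [D]_M = −(0) − 2·(0) + (0) + 2·(1) + (0) = 2
  L: −[c]_L − 2·[I_A]_L + [g]_L + 2·[m]_L + [D]_L = −(1) − 2·(4) + (1) + 2·(0) + (1) = -7
  T: −[c]_T − 2·[I_A]_T + [g]_T + 2·[m]_T + [D]_T = −(-1) − 2·(0) + (-2) + 2·(0) + (0) = -1
Net dimensions [M² L⁻⁷ T⁻¹] ≠ [1] — not dimensionless.

no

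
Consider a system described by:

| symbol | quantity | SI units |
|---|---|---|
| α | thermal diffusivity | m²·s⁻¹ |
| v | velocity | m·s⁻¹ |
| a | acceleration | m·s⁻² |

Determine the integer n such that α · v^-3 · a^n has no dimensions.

Balance the L exponent: (1)·n from a, plus (2) − 3·(1) = -1 from the rest, must sum to zero.
n − 1 = 0, so n = 1.

1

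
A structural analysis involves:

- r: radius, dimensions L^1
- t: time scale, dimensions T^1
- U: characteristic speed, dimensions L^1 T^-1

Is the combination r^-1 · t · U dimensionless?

yes

Sum the exponent of each base dimension across the product:
  L: −[r]_L + [t]_L + [U]_L = −(1) + (0) + (1) = 0
  T: −[r]_T + [t]_T + [U]_T = −(0) + (1) + (-1) = 0
All base exponents vanish — dimensionless.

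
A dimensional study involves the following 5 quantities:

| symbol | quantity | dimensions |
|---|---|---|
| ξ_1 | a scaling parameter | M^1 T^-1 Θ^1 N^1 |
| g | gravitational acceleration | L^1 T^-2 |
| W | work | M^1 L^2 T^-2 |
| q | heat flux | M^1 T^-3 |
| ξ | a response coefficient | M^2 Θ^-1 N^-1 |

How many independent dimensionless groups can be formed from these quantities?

1

There are 5 variables and 5 base dimensions (M, L, T, Θ, N).
The dimension matrix has rank 4 (less than 5: the dimension vectors are linearly dependent).
Independent dimensionless groups: 5 − 4 = 1.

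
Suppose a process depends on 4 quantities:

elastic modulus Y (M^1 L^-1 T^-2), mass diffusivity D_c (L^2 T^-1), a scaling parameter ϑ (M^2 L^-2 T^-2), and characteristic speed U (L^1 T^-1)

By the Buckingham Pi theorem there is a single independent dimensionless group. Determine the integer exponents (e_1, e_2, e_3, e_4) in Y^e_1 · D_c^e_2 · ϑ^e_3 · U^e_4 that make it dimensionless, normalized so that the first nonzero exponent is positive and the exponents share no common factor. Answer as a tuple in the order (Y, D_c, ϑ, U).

(2, 2, -1, -4)

M: e_1·(1) + e_2·(0) + e_3·(2) + e_4·(0) = 0
L: e_1·(-1) + e_2·(2) + e_3·(-2) + e_4·(1) = 0
T: e_1·(-2) + e_2·(-1) + e_3·(-2) + e_4·(-1) = 0
Solving this homogeneous linear system for the smallest-integer solution (first nonzero entry positive) gives (2, 2, -1, -4).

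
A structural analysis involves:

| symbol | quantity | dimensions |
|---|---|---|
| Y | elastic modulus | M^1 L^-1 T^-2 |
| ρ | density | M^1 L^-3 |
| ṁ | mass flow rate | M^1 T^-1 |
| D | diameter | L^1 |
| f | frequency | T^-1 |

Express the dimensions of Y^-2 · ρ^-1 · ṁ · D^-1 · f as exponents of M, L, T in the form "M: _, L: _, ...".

Collect each base-dimension exponent across the product:
  M: −2·(1) − (1) + (1) − (0) + (0) = -2
  L: −2·(-1) − (-3) + (0) − (1) + (0) = 4
  T: −2·(-2) − (0) + (-1) − (0) + (-1) = 2
So the dimensions are [M⁻² L⁴ T²].

M: -2, L: 4, T: 2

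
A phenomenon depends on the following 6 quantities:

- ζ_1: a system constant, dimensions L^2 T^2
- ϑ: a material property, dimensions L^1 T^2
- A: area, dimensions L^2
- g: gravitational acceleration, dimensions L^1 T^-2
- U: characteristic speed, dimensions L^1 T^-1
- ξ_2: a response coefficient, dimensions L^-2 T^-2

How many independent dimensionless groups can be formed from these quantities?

There are 6 variables and 2 base dimensions (L, T).
The dimension matrix has rank 2.
Independent dimensionless groups: 6 − 2 = 4.

4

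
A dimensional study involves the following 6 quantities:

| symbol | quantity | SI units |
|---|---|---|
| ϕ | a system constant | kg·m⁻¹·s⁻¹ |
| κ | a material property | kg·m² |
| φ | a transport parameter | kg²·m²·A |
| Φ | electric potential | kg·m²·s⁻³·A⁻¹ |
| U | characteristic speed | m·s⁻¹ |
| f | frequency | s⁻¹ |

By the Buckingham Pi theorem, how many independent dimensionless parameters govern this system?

2

There are 6 variables and 4 base dimensions (M, L, T, I).
The dimension matrix has rank 4.
Independent dimensionless groups: 6 − 4 = 2.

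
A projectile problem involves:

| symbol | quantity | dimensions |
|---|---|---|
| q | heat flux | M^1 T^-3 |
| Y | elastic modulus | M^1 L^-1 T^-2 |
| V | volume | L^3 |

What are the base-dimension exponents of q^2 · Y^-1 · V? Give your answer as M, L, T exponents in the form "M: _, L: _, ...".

Collect each base-dimension exponent across the product:
  M: 2·(1) − (1) + (0) = 1
  L: 2·(0) − (-1) + (3) = 4
  T: 2·(-3) − (-2) + (0) = -4
So the dimensions are [M L⁴ T⁻⁴].

M: 1, L: 4, T: -4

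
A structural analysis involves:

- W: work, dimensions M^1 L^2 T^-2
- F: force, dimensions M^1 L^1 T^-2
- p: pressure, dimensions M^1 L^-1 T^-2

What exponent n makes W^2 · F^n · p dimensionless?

Balance the M exponent: (1)·n from F, plus 2·(1) + (1) = 3 from the rest, must sum to zero.
n + 3 = 0, so n = -3.

-3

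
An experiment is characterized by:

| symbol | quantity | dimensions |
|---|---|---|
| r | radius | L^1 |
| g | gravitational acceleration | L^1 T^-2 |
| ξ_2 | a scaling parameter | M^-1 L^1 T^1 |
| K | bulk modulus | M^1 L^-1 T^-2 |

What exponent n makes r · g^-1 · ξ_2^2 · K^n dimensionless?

Balance the M exponent: (1)·n from K, plus (0) − (0) + 2·(-1) = -2 from the rest, must sum to zero.
n − 2 = 0, so n = 2.

2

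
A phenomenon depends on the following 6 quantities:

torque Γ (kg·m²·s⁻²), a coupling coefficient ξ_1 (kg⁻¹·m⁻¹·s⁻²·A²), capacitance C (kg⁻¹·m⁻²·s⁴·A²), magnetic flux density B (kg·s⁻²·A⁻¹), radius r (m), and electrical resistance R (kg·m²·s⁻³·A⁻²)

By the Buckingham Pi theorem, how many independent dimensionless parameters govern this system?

There are 6 variables and 4 base dimensions (M, L, T, I).
The dimension matrix has rank 4.
Independent dimensionless groups: 6 − 4 = 2.

2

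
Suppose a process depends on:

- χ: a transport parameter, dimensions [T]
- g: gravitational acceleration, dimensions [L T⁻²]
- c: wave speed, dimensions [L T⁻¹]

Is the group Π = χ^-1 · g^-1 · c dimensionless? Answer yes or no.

Sum the exponent of each base dimension across the product:
  L: −[χ]_L − [g]_L + [c]_L = −(0) − (1) + (1) = 0
  T: −[χ]_T − [g]_T + [c]_T = −(1) − (-2) + (-1) = 0
All base exponents vanish — dimensionless.

yes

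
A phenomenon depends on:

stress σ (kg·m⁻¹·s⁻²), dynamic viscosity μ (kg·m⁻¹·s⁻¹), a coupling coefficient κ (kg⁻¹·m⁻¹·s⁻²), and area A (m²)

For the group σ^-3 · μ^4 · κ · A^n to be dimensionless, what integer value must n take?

1

Balance the L exponent: (2)·n from A, plus −3·(-1) + 4·(-1) + (-1) = -2 from the rest, must sum to zero.
2n − 2 = 0, so n = 1.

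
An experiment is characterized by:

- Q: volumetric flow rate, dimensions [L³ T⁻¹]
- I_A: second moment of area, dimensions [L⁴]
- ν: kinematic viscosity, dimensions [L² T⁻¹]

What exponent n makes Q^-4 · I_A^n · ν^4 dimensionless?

Balance the L exponent: (4)·n from I_A, plus −4·(3) + 4·(2) = -4 from the rest, must sum to zero.
4n − 4 = 0, so n = 1.

1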